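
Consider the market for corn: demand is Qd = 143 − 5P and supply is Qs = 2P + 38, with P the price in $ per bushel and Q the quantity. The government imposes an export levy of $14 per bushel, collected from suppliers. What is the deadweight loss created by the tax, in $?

Deadweight loss = $140.

Without the tax, 143 − 5P = 2P + 38 gives 7P = 105, so P* = $15 and Q* = 68.
With the tax collected from suppliers, supply shifts: Qs = 2(P − 14) + 38.
New equilibrium: consumers pay $19, suppliers receive $5, Q = 48. (Wedge: Pb − Ps = 14.)
Quantity falls by |ΔQ| = |68 − 48| = 20.
DWL = ½ · t · |ΔQ| = ½ · 14 · 20 = $140.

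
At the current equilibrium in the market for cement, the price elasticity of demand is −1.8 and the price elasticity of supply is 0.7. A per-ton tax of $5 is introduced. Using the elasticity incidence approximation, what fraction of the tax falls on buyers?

Incidence ratio: buyers' share ≈ εs / (εs + |εd|) = 0.7 / (0.7 + 1.8) = 0.28.
Supply is the less elastic side, so buyers bear the smaller share.

Buyers' share ≈ 0.28.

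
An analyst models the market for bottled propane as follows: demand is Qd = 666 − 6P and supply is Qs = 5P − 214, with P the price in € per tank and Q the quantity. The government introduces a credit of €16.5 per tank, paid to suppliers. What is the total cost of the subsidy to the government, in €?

Government outlay = €3811.5.

Before the subsidy: set 666 − 6P = 5P − 214 → P* = €80, Q* = 186.
With a per-unit subsidy paid to suppliers, each receives P + 16.5 per unit sold, so supply becomes Qs = 5(P + 16.5) − 214.
New equilibrium: consumers pay €72.5, suppliers receive €89, Q = 231. (Wedge: Pb − Ps = −16.5.)
Outlay = t · Q = 16.5 · 231 = €3811.5.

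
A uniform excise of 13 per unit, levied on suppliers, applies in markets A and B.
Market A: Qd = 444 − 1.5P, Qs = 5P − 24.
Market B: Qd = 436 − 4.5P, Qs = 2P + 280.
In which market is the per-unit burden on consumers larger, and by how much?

Market A, by 6.

Market A: pre-tax P* = 72, Q* = 336; post-tax Q = 321; per-unit burden on consumers = 10.
Market B: pre-tax P* = 24, Q* = 328; post-tax Q = 310; per-unit burden on consumers = 4.
Difference: 10 vs 4 → market A is larger by 6.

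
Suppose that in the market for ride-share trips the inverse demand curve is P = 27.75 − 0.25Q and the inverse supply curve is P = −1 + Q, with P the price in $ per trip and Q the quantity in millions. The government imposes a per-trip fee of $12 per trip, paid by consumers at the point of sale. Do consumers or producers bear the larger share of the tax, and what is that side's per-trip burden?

Producers bear the larger share: $9.6 per trip.

Rewrite in direct form: Qd = 111 − 4P and Qs = P + 1.
Without the tax, 111 − 4P = P + 1 gives 5P = 110, so P* = $22 and Q* = 23.
With the tax collected from consumers, demand (in seller-price terms) shifts: Qd = 111 − 4(P + 12).
New equilibrium: consumers pay $24.4, producers receive $12.4, Q = 13.4. (Wedge: Pb − Ps = 12.)
Per-trip burden: consumers $2.4, producers $9.6.
Producers take the larger share because supply is less price-elastic here (demand slope 4 vs supply slope 1).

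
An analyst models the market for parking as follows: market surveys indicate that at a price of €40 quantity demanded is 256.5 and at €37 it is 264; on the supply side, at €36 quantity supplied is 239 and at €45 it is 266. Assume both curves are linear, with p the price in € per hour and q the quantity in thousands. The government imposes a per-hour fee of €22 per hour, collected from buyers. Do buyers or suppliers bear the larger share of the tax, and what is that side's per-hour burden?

Buyers bear the larger share: €12 per hour.

Demand slope: (264 − 256.5)/(37 − 40) = -2.5, so qd = 356.5 − 2.5p.
Supply slope: (266 − 239)/(45 − 36) = 3, so qs = 3p + 131.
Before the tax: set 356.5 − 2.5p = 3p + 131 → p* = €41, q* = 254.
With the tax collected from buyers, demand (in seller-price terms) shifts: qd = 356.5 − 2.5(p + 22).
Solving gives q = 224 with buyers paying €53 and suppliers receiving €31 (the €22 wedge).
Per-hour burden: buyers €12, suppliers €10.
Buyers take the larger share because demand is less price-elastic here (demand slope 2.5 vs supply slope 3).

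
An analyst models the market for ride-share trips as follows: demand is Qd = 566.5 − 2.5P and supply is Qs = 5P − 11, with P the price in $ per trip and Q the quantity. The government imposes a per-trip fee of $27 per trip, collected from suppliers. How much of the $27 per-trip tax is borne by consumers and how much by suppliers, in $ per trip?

Before the tax: set 566.5 − 2.5P = 5P − 11 → P* = $77, Q* = 374.
With the tax collected from suppliers, supply shifts: Qs = 5(P − 27) − 11.
New equilibrium: consumers pay $95, suppliers receive $68, Q = 329. (Wedge: Pb − Ps = 27.)
Burden on consumers: $18; on suppliers: $9. (They sum to $27.)

Consumers bear $18 per trip; suppliers bear $9 per trip.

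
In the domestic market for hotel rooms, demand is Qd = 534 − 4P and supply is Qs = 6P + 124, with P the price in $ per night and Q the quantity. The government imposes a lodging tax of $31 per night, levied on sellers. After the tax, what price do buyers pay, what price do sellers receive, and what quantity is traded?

Buyers pay $59.6; sellers receive $28.6; quantity = 295.6.

Before the tax: set 534 − 4P = 6P + 124 → P* = $41, Q* = 370.
With the tax collected from sellers, supply shifts: Qs = 6(P − 31) + 124.
New equilibrium: buyers pay $59.6, sellers receive $28.6, Q = 295.6. (Wedge: Pb − Ps = 31.)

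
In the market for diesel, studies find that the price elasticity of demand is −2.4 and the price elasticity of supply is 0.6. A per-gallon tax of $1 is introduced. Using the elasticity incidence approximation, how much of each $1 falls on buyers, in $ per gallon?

Buyers bear ≈ $0.2 per gallon.

Incidence ratio: buyers' share ≈ εs / (εs + |εd|) = 0.6 / (0.6 + 2.4) = 0.2.
So buyers bear ≈ 0.2 × $1 = $0.2; producers bear $0.8.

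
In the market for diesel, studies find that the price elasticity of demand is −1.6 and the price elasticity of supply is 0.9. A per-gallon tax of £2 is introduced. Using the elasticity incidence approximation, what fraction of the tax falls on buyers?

Incidence ratio: buyers' share ≈ εs / (εs + |εd|) = 0.9 / (0.9 + 1.6) = 0.36.
Supply is the less elastic side, so buyers bear the smaller share.

Buyers' share ≈ 0.36.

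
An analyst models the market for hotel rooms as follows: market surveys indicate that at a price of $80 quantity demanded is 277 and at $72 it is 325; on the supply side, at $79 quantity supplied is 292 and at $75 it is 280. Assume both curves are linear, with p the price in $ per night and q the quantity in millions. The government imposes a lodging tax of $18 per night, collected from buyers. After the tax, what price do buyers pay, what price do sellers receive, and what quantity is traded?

Demand slope: (325 − 277)/(72 − 80) = -6, so qd = 757 − 6p.
Supply slope: (280 − 292)/(75 − 79) = 3, so qs = 3p + 55.
Before the tax: set 757 − 6p = 3p + 55 → p* = $78, q* = 289.
With the tax collected from buyers, demand (in seller-price terms) shifts: qd = 757 − 6(p + 18).
New equilibrium: buyers pay $84, sellers receive $66, q = 253. (Wedge: pb − ps = 18.)

Buyers pay $84; sellers receive $66; quantity = 253.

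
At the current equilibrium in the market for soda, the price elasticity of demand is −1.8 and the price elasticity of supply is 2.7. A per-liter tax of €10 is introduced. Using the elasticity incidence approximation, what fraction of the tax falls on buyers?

Buyers' share ≈ 0.6.

Incidence ratio: buyers' share ≈ εs / (εs + |εd|) = 2.7 / (2.7 + 1.8) = 0.6.
Supply is the more elastic side, so buyers bear the larger share.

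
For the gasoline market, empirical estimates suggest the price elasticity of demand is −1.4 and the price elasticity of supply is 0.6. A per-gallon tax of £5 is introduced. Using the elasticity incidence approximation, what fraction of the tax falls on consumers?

Incidence ratio: consumers' share ≈ εs / (εs + |εd|) = 0.6 / (0.6 + 1.4) = 0.3.
Supply is the less elastic side, so consumers bear the smaller share.

Consumers' share ≈ 0.3.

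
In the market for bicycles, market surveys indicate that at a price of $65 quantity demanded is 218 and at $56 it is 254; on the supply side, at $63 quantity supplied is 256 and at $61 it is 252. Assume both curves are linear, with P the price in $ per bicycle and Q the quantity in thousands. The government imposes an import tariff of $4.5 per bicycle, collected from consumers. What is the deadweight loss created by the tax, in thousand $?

Deadweight loss = $13.5 thousand.

Demand slope: (254 − 218)/(56 − 65) = -4, so Qd = 478 − 4P.
Supply slope: (252 − 256)/(61 − 63) = 2, so Qs = 2P + 130.
Before the tax: set 478 − 4P = 2P + 130 → P* = $58, Q* = 246.
With the tax collected from consumers, demand (in seller-price terms) shifts: Qd = 478 − 4(P + 4.5).
Solving gives Q = 240 with consumers paying $59.5 and producers receiving $55 (the $4.5 wedge).
Quantity falls by |ΔQ| = |246 − 240| = 6.
DWL = ½ · t · |ΔQ| = ½ · 4.5 · 6 = $13.5.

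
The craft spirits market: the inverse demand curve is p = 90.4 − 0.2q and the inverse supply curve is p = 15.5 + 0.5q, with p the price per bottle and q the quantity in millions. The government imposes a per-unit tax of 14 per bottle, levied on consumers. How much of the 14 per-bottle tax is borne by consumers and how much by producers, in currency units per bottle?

Consumers bear 4 per bottle; producers bear 10 per bottle.

Rewrite in direct form: qd = 452 − 5p and qs = 2p − 31.
Without the tax, 452 − 5p = 2p − 31 gives 7p = 483, so p* = 69 and q* = 107.
With the tax collected from consumers, demand (in seller-price terms) shifts: qd = 452 − 5(p + 14).
Solving gives q = 87 with consumers paying 73 and producers receiving 59 (the 14 wedge).
Burden on consumers: 4; on producers: 10. (They sum to 14.)
The less price-elastic side of the market bears the larger share of a per-unit tax.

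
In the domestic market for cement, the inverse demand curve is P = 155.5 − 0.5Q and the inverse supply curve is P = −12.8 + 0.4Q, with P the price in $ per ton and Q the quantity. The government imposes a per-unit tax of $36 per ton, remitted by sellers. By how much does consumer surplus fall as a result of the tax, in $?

Rewrite in direct form: Qd = 311 − 2P and Qs = 2.5P + 32.
Without the tax, 311 − 2P = 2.5P + 32 gives 4.5P = 279, so P* = $62 and Q* = 187.
With the tax collected from sellers, supply shifts: Qs = 2.5(P − 36) + 32.
New equilibrium: consumers pay $82, sellers receive $46, Q = 147. (Wedge: Pb − Ps = 36.)
ΔCS is the trapezoid between Q = 147 and Q = 187 of height $20: ½ · (187 + 147) · 20 = $3340.

Consumer surplus falls by $3340.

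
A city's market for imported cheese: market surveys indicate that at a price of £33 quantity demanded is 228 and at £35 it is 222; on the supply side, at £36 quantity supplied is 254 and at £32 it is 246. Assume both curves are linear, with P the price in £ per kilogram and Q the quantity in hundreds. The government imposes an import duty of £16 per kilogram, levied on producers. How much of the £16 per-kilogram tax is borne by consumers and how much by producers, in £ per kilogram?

Demand slope: (222 − 228)/(35 − 33) = -3, so Qd = 327 − 3P.
Supply slope: (246 − 254)/(32 − 36) = 2, so Qs = 2P + 182.
Before the tax: set 327 − 3P = 2P + 182 → P* = £29, Q* = 240.
With the tax collected from producers, supply shifts: Qs = 2(P − 16) + 182.
Solving gives Q = 220.8 with consumers paying £35.4 and producers receiving £19.4 (the £16 wedge).
Burden on consumers: £6.4; on producers: £9.6. (They sum to £16.)

Consumers bear £6.4 per kilogram; producers bear £9.6 per kilogram.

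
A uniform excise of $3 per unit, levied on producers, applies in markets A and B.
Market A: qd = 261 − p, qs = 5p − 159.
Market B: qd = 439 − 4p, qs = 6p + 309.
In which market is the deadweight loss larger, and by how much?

Market B, by $7.05.

Market A: pre-tax p* = $70, q* = 191; post-tax q = 188.5; deadweight loss = $3.75.
Market B: pre-tax p* = $13, q* = 387; post-tax q = 379.8; deadweight loss = $10.8.
Difference: $3.75 vs $10.8 → market B is larger by $7.05.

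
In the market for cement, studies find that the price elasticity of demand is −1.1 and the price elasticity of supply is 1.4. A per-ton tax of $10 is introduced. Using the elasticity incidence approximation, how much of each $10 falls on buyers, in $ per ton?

Incidence ratio: buyers' share ≈ εs / (εs + |εd|) = 1.4 / (1.4 + 1.1) = 0.56.
So buyers bear ≈ 0.56 × $10 = $5.6; suppliers bear $4.4.

Buyers bear ≈ $5.6 per ton.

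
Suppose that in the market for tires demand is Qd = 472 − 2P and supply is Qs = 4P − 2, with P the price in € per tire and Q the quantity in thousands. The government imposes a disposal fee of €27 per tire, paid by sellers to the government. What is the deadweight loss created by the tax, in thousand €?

Deadweight loss = €486 thousand.

Before the tax: set 472 − 2P = 4P − 2 → P* = €79, Q* = 314.
With the tax collected from sellers, supply shifts: Qs = 4(P − 27) − 2.
Solving gives Q = 278 with consumers paying €97 and sellers receiving €70 (the €27 wedge).
Quantity falls by |ΔQ| = |314 − 278| = 36.
DWL = ½ · t · |ΔQ| = ½ · 27 · 36 = €486.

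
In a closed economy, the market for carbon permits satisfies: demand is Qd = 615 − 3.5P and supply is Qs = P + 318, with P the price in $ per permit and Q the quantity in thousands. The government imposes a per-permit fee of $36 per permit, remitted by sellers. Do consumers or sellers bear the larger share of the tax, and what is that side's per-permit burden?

Sellers bear the larger share: $28 per permit.

Before the tax: set 615 − 3.5P = P + 318 → P* = $66, Q* = 384.
With the tax collected from sellers, supply shifts: Qs = (P − 36) + 318.
New equilibrium: consumers pay $74, sellers receive $38, Q = 356. (Wedge: Pb − Ps = 36.)
Per-permit burden: consumers $8, sellers $28.
Sellers take the larger share because supply is less price-elastic here (demand slope 3.5 vs supply slope 1).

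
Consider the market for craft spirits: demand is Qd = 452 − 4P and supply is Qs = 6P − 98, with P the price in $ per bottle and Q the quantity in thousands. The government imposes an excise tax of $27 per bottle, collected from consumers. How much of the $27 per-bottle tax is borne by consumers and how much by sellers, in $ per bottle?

Consumers bear $16.2 per bottle; sellers bear $10.8 per bottle.

Without the tax, 452 − 4P = 6P − 98 gives 10P = 550, so P* = $55 and Q* = 232.
With the tax collected from consumers, demand (in seller-price terms) shifts: Qd = 452 − 4(P + 27).
New equilibrium: consumers pay $71.2, sellers receive $44.2, Q = 167.2. (Wedge: Pb − Ps = 27.)
Burden on consumers: $16.2; on sellers: $10.8. (They sum to $27.)
The less price-elastic side of the market bears the larger share of a per-unit tax.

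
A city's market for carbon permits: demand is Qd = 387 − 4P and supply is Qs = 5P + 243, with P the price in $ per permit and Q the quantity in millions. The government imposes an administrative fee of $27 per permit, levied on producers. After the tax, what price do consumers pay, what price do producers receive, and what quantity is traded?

Before the tax: set 387 − 4P = 5P + 243 → P* = $16, Q* = 323.
With the tax collected from producers, supply shifts: Qs = 5(P − 27) + 243.
New equilibrium: consumers pay $31, producers receive $4, Q = 263. (Wedge: Pb − Ps = 27.)
The less price-elastic side of the market bears the larger share of a per-unit tax.

Consumers pay $31; producers receive $4; quantity = 263.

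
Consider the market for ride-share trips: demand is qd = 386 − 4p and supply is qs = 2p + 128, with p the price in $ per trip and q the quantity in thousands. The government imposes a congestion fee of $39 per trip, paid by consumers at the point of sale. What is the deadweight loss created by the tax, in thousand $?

Deadweight loss = $1014 thousand.

Without the tax, 386 − 4p = 2p + 128 gives 6p = 258, so p* = $43 and q* = 214.
With the tax collected from consumers, demand (in seller-price terms) shifts: qd = 386 − 4(p + 39).
New equilibrium: consumers pay $56, sellers receive $17, q = 162. (Wedge: pb − ps = 39.)
Quantity falls by |ΔQ| = |214 − 162| = 52.
DWL = ½ · t · |ΔQ| = ½ · 39 · 52 = $1014.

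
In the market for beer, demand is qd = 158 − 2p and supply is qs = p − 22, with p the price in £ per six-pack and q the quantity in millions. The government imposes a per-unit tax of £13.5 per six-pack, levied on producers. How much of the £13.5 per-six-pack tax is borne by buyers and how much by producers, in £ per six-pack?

Without the tax, 158 − 2p = p − 22 gives 3p = 180, so p* = £60 and q* = 38.
With the tax collected from producers, supply shifts: qs = (p − 13.5) − 22.
Solving gives q = 29 with buyers paying £64.5 and producers receiving £51 (the £13.5 wedge).
Burden on buyers: £4.5; on producers: £9. (They sum to £13.5.)
The less price-elastic side of the market bears the larger share of a per-unit tax.

Buyers bear £4.5 per six-pack; producers bear £9 per six-pack.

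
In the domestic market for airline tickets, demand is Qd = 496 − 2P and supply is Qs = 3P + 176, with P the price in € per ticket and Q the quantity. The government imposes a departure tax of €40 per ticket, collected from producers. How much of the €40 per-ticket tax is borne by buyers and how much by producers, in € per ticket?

Buyers bear €24 per ticket; producers bear €16 per ticket.

Without the tax, 496 − 2P = 3P + 176 gives 5P = 320, so P* = €64 and Q* = 368.
With the tax collected from producers, supply shifts: Qs = 3(P − 40) + 176.
Solving gives Q = 320 with buyers paying €88 and producers receiving €48 (the €40 wedge).
Burden on buyers: €24; on producers: €16. (They sum to €40.)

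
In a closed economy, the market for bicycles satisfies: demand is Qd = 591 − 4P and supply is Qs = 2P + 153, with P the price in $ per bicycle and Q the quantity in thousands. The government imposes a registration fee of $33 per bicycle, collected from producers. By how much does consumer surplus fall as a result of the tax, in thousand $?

Before the tax: set 591 − 4P = 2P + 153 → P* = $73, Q* = 299.
With the tax collected from producers, supply shifts: Qs = 2(P − 33) + 153.
Solving gives Q = 255 with buyers paying $84 and producers receiving $51 (the $33 wedge).
ΔCS is the trapezoid between Q = 255 and Q = 299 of height $11: ½ · (299 + 255) · 11 = $3047.

Consumer surplus falls by $3047 thousand.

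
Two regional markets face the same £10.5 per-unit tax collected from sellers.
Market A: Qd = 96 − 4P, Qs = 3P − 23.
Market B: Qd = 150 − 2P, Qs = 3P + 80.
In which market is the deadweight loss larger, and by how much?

Market A: pre-tax P* = £17, Q* = 28; post-tax Q = 10; deadweight loss = £94.5.
Market B: pre-tax P* = £14, Q* = 122; post-tax Q = 109.4; deadweight loss = £66.15.
Difference: £94.5 vs £66.15 → market A is larger by £28.35.

Market A, by £28.35.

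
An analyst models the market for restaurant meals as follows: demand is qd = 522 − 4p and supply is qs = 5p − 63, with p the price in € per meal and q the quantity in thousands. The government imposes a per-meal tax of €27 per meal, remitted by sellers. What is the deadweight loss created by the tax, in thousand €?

Deadweight loss = €810 thousand.

Before the tax: set 522 − 4p = 5p − 63 → p* = €65, q* = 262.
With the tax collected from sellers, supply shifts: qs = 5(p − 27) − 63.
Solving gives q = 202 with buyers paying €80 and sellers receiving €53 (the €27 wedge).
Quantity falls by |ΔQ| = |262 − 202| = 60.
DWL = ½ · t · |ΔQ| = ½ · 27 · 60 = €810.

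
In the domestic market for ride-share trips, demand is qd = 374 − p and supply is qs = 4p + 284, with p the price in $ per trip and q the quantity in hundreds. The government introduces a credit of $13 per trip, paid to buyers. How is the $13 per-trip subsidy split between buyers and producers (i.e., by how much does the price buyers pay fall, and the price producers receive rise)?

Before the subsidy: set 374 − p = 4p + 284 → p* = $18, q* = 356.
With a per-unit subsidy paid to buyers, each effectively pays p − 13, so demand becomes qd = 374 − (p − 13).
Solving gives q = 366.4 with buyers paying $7.6 and producers receiving $20.6 (the $13 wedge).
Gain to buyers: $10.4; to producers: $2.6. (They sum to $13.)

Buyers gain $10.4 per trip; producers gain $2.6 per trip.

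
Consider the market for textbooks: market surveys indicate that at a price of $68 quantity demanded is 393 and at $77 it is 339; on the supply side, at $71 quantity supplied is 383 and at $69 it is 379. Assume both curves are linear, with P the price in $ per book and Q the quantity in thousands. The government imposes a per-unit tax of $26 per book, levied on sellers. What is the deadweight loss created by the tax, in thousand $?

Deadweight loss = $507 thousand.

Demand slope: (339 − 393)/(77 − 68) = -6, so Qd = 801 − 6P.
Supply slope: (379 − 383)/(69 − 71) = 2, so Qs = 2P + 241.
Before the tax: set 801 − 6P = 2P + 241 → P* = $70, Q* = 381.
With the tax collected from sellers, supply shifts: Qs = 2(P − 26) + 241.
Solving gives Q = 342 with buyers paying $76.5 and sellers receiving $50.5 (the $26 wedge).
Quantity falls by |ΔQ| = |381 − 342| = 39.
DWL = ½ · t · |ΔQ| = ½ · 26 · 39 = $507.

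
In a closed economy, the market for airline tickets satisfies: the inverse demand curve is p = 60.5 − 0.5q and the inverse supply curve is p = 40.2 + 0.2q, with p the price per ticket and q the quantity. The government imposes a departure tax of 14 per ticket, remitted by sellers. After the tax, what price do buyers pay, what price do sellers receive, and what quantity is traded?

Inverting to q(p) form: qd = 121 − 2p; qs = 5p − 201.
Without the tax, 121 − 2p = 5p − 201 gives 7p = 322, so p* = 46 and q* = 29.
With the tax collected from sellers, supply shifts: qs = 5(p − 14) − 201.
New equilibrium: buyers pay 56, sellers receive 42, q = 9. (Wedge: pb − ps = 14.)
The less price-elastic side of the market bears the larger share of a per-unit tax.

Buyers pay 56; sellers receive 42; quantity = 9.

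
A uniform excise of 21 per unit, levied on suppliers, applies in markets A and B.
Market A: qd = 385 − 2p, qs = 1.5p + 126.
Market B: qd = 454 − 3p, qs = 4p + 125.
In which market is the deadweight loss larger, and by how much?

Market B, by 189.

Market A: pre-tax p* = 74, q* = 237; post-tax q = 219; deadweight loss = 189.
Market B: pre-tax p* = 47, q* = 313; post-tax q = 277; deadweight loss = 378.
Difference: 189 vs 378 → market B is larger by 189.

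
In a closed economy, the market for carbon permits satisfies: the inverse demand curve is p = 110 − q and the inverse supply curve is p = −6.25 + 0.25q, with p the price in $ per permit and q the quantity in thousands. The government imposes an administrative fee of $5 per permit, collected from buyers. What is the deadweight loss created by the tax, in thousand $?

Rewrite in direct form: qd = 110 − p and qs = 4p + 25.
Before the tax: set 110 − p = 4p + 25 → p* = $17, q* = 93.
With the tax collected from buyers, demand (in seller-price terms) shifts: qd = 110 − (p + 5).
New equilibrium: buyers pay $21, sellers receive $16, q = 89. (Wedge: pb − ps = 5.)
Quantity falls by |ΔQ| = |93 − 89| = 4.
DWL = ½ · t · |ΔQ| = ½ · 5 · 4 = $10.

Deadweight loss = $10 thousand.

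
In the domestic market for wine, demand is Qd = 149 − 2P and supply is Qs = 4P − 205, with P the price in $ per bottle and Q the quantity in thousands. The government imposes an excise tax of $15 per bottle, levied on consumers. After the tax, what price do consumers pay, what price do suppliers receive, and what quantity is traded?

Consumers pay $69; suppliers receive $54; quantity = 11.

Before the tax: set 149 − 2P = 4P − 205 → P* = $59, Q* = 31.
With the tax collected from consumers, demand (in seller-price terms) shifts: Qd = 149 − 2(P + 15).
Solving gives Q = 11 with consumers paying $69 and suppliers receiving $54 (the $15 wedge).
The less price-elastic side of the market bears the larger share of a per-unit tax.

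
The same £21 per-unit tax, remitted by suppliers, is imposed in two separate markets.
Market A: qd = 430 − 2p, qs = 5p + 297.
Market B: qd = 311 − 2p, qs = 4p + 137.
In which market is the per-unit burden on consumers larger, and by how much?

Market A: pre-tax p* = £19, q* = 392; post-tax q = 362; per-unit burden on consumers = £15.
Market B: pre-tax p* = £29, q* = 253; post-tax q = 225; per-unit burden on consumers = £14.
Difference: £15 vs £14 → market A is larger by £1.

Market A, by £1.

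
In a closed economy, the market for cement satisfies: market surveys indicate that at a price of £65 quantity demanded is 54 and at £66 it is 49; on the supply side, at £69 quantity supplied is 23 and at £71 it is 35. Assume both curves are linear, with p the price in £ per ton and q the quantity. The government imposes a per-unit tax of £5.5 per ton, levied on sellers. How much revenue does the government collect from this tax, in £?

Demand slope: (49 − 54)/(66 − 65) = -5, so qd = 379 − 5p.
Supply slope: (35 − 23)/(71 − 69) = 6, so qs = 6p − 391.
Before the tax: set 379 − 5p = 6p − 391 → p* = £70, q* = 29.
With the tax collected from sellers, supply shifts: qs = 6(p − 5.5) − 391.
New equilibrium: consumers pay £73, sellers receive £67.5, q = 14. (Wedge: pb − ps = 5.5.)
Revenue = t · Q = 5.5 · 14 = £77.

Tax revenue = £77.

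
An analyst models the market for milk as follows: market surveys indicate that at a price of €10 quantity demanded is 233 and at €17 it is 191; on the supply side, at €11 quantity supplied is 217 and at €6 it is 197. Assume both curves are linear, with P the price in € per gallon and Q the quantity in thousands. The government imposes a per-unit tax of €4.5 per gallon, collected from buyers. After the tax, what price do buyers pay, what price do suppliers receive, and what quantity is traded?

Buyers pay €13.8; suppliers receive €9.3; quantity = 210.2.

Demand slope: (191 − 233)/(17 − 10) = -6, so Qd = 293 − 6P.
Supply slope: (197 − 217)/(6 − 11) = 4, so Qs = 4P + 173.
Before the tax: set 293 − 6P = 4P + 173 → P* = €12, Q* = 221.
With the tax collected from buyers, demand (in seller-price terms) shifts: Qd = 293 − 6(P + 4.5).
New equilibrium: buyers pay €13.8, suppliers receive €9.3, Q = 210.2. (Wedge: Pb − Ps = 4.5.)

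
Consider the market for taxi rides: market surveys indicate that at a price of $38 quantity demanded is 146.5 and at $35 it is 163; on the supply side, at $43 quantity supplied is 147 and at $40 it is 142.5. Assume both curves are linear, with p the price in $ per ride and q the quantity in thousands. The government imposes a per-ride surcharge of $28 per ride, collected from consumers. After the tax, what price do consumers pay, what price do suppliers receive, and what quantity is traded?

Demand slope: (163 − 146.5)/(35 − 38) = -5.5, so qd = 355.5 − 5.5p.
Supply slope: (142.5 − 147)/(40 − 43) = 1.5, so qs = 1.5p + 82.5.
Before the tax: set 355.5 − 5.5p = 1.5p + 82.5 → p* = $39, q* = 141.
With the tax collected from consumers, demand (in seller-price terms) shifts: qd = 355.5 − 5.5(p + 28).
Solving gives q = 108 with consumers paying $45 and suppliers receiving $17 (the $28 wedge).
The less price-elastic side of the market bears the larger share of a per-unit tax.

Consumers pay $45; suppliers receive $17; quantity = 108.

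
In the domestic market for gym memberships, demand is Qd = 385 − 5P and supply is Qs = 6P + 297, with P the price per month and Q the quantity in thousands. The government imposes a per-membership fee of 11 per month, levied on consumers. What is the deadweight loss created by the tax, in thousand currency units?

Before the tax: set 385 − 5P = 6P + 297 → P* = 8, Q* = 345.
With the tax collected from consumers, demand (in seller-price terms) shifts: Qd = 385 − 5(P + 11).
New equilibrium: consumers pay 14, suppliers receive 3, Q = 315. (Wedge: Pb − Ps = 11.)
Quantity falls by |ΔQ| = |345 − 315| = 30.
DWL = ½ · t · |ΔQ| = ½ · 11 · 30 = 165.

Deadweight loss = 165 thousand.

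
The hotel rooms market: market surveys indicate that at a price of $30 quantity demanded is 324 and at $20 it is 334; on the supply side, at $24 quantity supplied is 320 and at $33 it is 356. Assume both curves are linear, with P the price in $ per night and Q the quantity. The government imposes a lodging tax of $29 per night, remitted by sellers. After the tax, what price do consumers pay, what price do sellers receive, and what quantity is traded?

Consumers pay $49.2; sellers receive $20.2; quantity = 304.8.

Demand slope: (334 − 324)/(20 − 30) = -1, so Qd = 354 − P.
Supply slope: (356 − 320)/(33 − 24) = 4, so Qs = 4P + 224.
Without the tax, 354 − P = 4P + 224 gives 5P = 130, so P* = $26 and Q* = 328.
With the tax collected from sellers, supply shifts: Qs = 4(P − 29) + 224.
New equilibrium: consumers pay $49.2, sellers receive $20.2, Q = 304.8. (Wedge: Pb − Ps = 29.)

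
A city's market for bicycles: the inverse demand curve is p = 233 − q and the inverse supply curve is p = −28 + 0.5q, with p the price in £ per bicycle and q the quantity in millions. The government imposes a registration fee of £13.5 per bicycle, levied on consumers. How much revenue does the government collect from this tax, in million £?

Inverting to q(p) form: qd = 233 − p; qs = 2p + 56.
Without the tax, 233 − p = 2p + 56 gives 3p = 177, so p* = £59 and q* = 174.
With the tax collected from consumers, demand (in seller-price terms) shifts: qd = 233 − (p + 13.5).
New equilibrium: consumers pay £68, producers receive £54.5, q = 165. (Wedge: pb − ps = 13.5.)
Revenue = t · Q = 13.5 · 165 = £2227.5.

Tax revenue = £2227.5 million.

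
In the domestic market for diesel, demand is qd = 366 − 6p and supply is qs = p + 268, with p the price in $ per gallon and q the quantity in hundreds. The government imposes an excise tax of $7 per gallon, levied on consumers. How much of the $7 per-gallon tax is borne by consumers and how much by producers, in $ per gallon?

Consumers bear $1 per gallon; producers bear $6 per gallon.

Without the tax, 366 − 6p = p + 268 gives 7p = 98, so p* = $14 and q* = 282.
With the tax collected from consumers, demand (in seller-price terms) shifts: qd = 366 − 6(p + 7).
Solving gives q = 276 with consumers paying $15 and producers receiving $8 (the $7 wedge).
Burden on consumers: $1; on producers: $6. (They sum to $7.)
The less price-elastic side of the market bears the larger share of a per-unit tax.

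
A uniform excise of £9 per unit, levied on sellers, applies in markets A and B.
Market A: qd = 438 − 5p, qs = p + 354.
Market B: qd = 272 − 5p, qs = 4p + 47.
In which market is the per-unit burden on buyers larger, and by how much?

Market B, by £2.5.

Market A: pre-tax p* = £14, q* = 368; post-tax q = 360.5; per-unit burden on buyers = £1.5.
Market B: pre-tax p* = £25, q* = 147; post-tax q = 127; per-unit burden on buyers = £4.
Difference: £1.5 vs £4 → market B is larger by £2.5.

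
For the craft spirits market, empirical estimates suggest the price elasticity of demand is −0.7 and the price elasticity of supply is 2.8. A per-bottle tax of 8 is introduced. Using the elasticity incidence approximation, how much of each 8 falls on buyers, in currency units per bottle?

Buyers bear ≈ 6.4 per bottle.

Incidence ratio: buyers' share ≈ εs / (εs + |εd|) = 2.8 / (2.8 + 0.7) = 0.8.
So buyers bear ≈ 0.8 × 8 = 6.4; sellers bear 1.6.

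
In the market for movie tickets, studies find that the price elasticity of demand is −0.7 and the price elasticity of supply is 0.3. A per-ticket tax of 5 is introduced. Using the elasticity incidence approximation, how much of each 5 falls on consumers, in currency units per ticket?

Consumers bear ≈ 1.5 per ticket.

Incidence ratio: consumers' share ≈ εs / (εs + |εd|) = 0.3 / (0.3 + 0.7) = 0.3.
So consumers bear ≈ 0.3 × 5 = 1.5; producers bear 3.5.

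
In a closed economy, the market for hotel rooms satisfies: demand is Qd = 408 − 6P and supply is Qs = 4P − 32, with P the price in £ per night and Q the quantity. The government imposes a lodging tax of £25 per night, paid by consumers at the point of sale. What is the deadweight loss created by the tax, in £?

Before the tax: set 408 − 6P = 4P − 32 → P* = £44, Q* = 144.
With the tax collected from consumers, demand (in seller-price terms) shifts: Qd = 408 − 6(P + 25).
New equilibrium: consumers pay £54, sellers receive £29, Q = 84. (Wedge: Pb − Ps = 25.)
Quantity falls by |ΔQ| = |144 − 84| = 60.
DWL = ½ · t · |ΔQ| = ½ · 25 · 60 = £750.

Deadweight loss = £750.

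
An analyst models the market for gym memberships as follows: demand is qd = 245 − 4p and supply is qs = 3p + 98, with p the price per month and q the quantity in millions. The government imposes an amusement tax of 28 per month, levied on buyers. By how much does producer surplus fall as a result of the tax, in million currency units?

Producer surplus falls by 2192 million.

Before the tax: set 245 − 4p = 3p + 98 → p* = 21, q* = 161.
With the tax collected from buyers, demand (in seller-price terms) shifts: qd = 245 − 4(p + 28).
New equilibrium: buyers pay 33, suppliers receive 5, q = 113. (Wedge: pb − ps = 28.)
ΔPS is the trapezoid between Q = 113 and Q = 161 of height 16: ½ · (161 + 113) · 16 = 2192.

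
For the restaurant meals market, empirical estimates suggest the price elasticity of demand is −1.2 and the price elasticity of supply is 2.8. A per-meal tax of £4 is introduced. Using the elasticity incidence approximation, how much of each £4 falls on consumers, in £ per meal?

Incidence ratio: consumers' share ≈ εs / (εs + |εd|) = 2.8 / (2.8 + 1.2) = 0.7.
So consumers bear ≈ 0.7 × £4 = £2.8; sellers bear £1.2.

Consumers bear ≈ £2.8 per meal.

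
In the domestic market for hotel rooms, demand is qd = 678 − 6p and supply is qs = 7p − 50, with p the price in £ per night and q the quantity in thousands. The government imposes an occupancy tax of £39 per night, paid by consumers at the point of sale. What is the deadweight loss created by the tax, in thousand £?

Deadweight loss = £2457 thousand.

Without the tax, 678 − 6p = 7p − 50 gives 13p = 728, so p* = £56 and q* = 342.
With the tax collected from consumers, demand (in seller-price terms) shifts: qd = 678 − 6(p + 39).
New equilibrium: consumers pay £77, sellers receive £38, q = 216. (Wedge: pb − ps = 39.)
Quantity falls by |ΔQ| = |342 − 216| = 126.
DWL = ½ · t · |ΔQ| = ½ · 39 · 126 = £2457.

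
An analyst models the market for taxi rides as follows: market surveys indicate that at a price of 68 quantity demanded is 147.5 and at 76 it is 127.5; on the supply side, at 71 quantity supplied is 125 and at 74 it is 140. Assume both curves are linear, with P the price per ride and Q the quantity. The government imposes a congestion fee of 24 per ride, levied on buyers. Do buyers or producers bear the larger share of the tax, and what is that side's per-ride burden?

Buyers bear the larger share: 16 per ride.

Demand slope: (127.5 − 147.5)/(76 − 68) = -2.5, so Qd = 317.5 − 2.5P.
Supply slope: (140 − 125)/(74 − 71) = 5, so Qs = 5P − 230.
Without the tax, 317.5 − 2.5P = 5P − 230 gives 7.5P = 547.5, so P* = 73 and Q* = 135.
With the tax collected from buyers, demand (in seller-price terms) shifts: Qd = 317.5 − 2.5(P + 24).
Solving gives Q = 95 with buyers paying 89 and producers receiving 65 (the 24 wedge).
Per-ride burden: buyers 16, producers 8.
Buyers take the larger share because demand is less price-elastic here (demand slope 2.5 vs supply slope 5).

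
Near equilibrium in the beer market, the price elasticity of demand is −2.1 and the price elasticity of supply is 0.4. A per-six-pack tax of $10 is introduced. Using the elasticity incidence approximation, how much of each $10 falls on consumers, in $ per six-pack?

Consumers bear ≈ $1.6 per six-pack.

Incidence ratio: consumers' share ≈ εs / (εs + |εd|) = 0.4 / (0.4 + 2.1) = 0.16.
So consumers bear ≈ 0.16 × $10 = $1.6; sellers bear $8.4.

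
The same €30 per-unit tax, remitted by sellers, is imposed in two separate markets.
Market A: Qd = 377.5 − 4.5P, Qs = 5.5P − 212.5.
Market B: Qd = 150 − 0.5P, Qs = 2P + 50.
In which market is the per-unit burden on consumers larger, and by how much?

Market B, by €7.5.

Market A: pre-tax P* = €59, Q* = 112; post-tax Q = 37.75; per-unit burden on consumers = €16.5.
Market B: pre-tax P* = €40, Q* = 130; post-tax Q = 118; per-unit burden on consumers = €24.
Difference: €16.5 vs €24 → market B is larger by €7.5.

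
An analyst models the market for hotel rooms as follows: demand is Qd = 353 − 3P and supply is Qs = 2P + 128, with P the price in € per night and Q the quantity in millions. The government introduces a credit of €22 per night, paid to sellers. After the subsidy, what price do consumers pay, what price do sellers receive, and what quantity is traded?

Without the subsidy, 353 − 3P = 2P + 128 gives 5P = 225, so P* = €45 and Q* = 218.
With a per-unit subsidy paid to sellers, each receives P + 22 per unit sold, so supply becomes Qs = 2(P + 22) + 128.
New equilibrium: consumers pay €36.2, sellers receive €58.2, Q = 244.4. (Wedge: Pb − Ps = −22.)

Consumers pay €36.2; sellers receive €58.2; quantity = 244.4.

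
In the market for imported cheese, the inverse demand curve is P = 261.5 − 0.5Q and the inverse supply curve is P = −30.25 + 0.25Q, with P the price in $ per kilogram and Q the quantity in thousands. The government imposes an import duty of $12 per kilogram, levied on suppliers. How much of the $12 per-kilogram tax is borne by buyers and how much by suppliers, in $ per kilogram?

Buyers bear $8 per kilogram; suppliers bear $4 per kilogram.

Inverting to Q(P) form: Qd = 523 − 2P; Qs = 4P + 121.
Without the tax, 523 − 2P = 4P + 121 gives 6P = 402, so P* = $67 and Q* = 389.
With the tax collected from suppliers, supply shifts: Qs = 4(P − 12) + 121.
New equilibrium: buyers pay $75, suppliers receive $63, Q = 373. (Wedge: Pb − Ps = 12.)
Burden on buyers: $8; on suppliers: $4. (They sum to $12.)
The less price-elastic side of the market bears the larger share of a per-unit tax.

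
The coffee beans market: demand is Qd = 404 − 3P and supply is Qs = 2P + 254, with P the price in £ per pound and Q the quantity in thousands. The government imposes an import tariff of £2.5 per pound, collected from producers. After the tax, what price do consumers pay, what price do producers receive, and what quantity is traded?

Before the tax: set 404 − 3P = 2P + 254 → P* = £30, Q* = 314.
With the tax collected from producers, supply shifts: Qs = 2(P − 2.5) + 254.
Solving gives Q = 311 with consumers paying £31 and producers receiving £28.5 (the £2.5 wedge).
The less price-elastic side of the market bears the larger share of a per-unit tax.

Consumers pay £31; producers receive £28.5; quantity = 311.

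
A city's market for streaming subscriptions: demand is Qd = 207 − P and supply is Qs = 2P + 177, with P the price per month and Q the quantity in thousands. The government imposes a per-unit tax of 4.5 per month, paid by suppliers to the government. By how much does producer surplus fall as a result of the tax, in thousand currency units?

Before the tax: set 207 − P = 2P + 177 → P* = 10, Q* = 197.
With the tax collected from suppliers, supply shifts: Qs = 2(P − 4.5) + 177.
Solving gives Q = 194 with buyers paying 13 and suppliers receiving 8.5 (the 4.5 wedge).
ΔPS is the trapezoid between Q = 194 and Q = 197 of height 1.5: ½ · (197 + 194) · 1.5 = 293.25.

Producer surplus falls by 293.25 thousand.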